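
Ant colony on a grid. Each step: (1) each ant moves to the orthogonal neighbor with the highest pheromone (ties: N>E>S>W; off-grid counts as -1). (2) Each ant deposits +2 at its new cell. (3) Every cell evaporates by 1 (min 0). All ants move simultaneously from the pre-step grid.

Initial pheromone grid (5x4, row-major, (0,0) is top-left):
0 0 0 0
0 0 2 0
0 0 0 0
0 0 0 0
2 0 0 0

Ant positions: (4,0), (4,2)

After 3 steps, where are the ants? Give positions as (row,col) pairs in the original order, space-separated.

Step 1: ant0:(4,0)->N->(3,0) | ant1:(4,2)->N->(3,2)
  grid max=1 at (1,2)
Step 2: ant0:(3,0)->S->(4,0) | ant1:(3,2)->N->(2,2)
  grid max=2 at (4,0)
Step 3: ant0:(4,0)->N->(3,0) | ant1:(2,2)->N->(1,2)
  grid max=1 at (1,2)

(3,0) (1,2)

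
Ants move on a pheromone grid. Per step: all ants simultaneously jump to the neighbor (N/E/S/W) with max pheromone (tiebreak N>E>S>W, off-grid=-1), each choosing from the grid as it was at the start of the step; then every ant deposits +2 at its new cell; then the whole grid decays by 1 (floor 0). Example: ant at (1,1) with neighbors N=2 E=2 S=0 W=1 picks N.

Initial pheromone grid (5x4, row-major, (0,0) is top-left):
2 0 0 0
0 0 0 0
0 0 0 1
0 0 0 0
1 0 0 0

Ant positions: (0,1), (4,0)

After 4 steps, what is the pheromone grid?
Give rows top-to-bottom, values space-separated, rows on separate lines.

After step 1: ants at (0,0),(3,0)
  3 0 0 0
  0 0 0 0
  0 0 0 0
  1 0 0 0
  0 0 0 0
After step 2: ants at (0,1),(2,0)
  2 1 0 0
  0 0 0 0
  1 0 0 0
  0 0 0 0
  0 0 0 0
After step 3: ants at (0,0),(1,0)
  3 0 0 0
  1 0 0 0
  0 0 0 0
  0 0 0 0
  0 0 0 0
After step 4: ants at (1,0),(0,0)
  4 0 0 0
  2 0 0 0
  0 0 0 0
  0 0 0 0
  0 0 0 0

4 0 0 0
2 0 0 0
0 0 0 0
0 0 0 0
0 0 0 0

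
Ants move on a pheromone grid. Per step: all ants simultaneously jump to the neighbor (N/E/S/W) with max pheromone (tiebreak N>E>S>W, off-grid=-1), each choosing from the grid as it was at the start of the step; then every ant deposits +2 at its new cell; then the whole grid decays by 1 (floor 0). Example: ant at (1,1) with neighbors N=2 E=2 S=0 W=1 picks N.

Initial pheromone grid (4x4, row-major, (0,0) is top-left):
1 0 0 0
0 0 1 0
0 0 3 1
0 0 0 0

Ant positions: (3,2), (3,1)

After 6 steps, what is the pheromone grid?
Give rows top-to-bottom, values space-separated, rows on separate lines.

After step 1: ants at (2,2),(2,1)
  0 0 0 0
  0 0 0 0
  0 1 4 0
  0 0 0 0
After step 2: ants at (2,1),(2,2)
  0 0 0 0
  0 0 0 0
  0 2 5 0
  0 0 0 0
After step 3: ants at (2,2),(2,1)
  0 0 0 0
  0 0 0 0
  0 3 6 0
  0 0 0 0
After step 4: ants at (2,1),(2,2)
  0 0 0 0
  0 0 0 0
  0 4 7 0
  0 0 0 0
After step 5: ants at (2,2),(2,1)
  0 0 0 0
  0 0 0 0
  0 5 8 0
  0 0 0 0
After step 6: ants at (2,1),(2,2)
  0 0 0 0
  0 0 0 0
  0 6 9 0
  0 0 0 0

0 0 0 0
0 0 0 0
0 6 9 0
0 0 0 0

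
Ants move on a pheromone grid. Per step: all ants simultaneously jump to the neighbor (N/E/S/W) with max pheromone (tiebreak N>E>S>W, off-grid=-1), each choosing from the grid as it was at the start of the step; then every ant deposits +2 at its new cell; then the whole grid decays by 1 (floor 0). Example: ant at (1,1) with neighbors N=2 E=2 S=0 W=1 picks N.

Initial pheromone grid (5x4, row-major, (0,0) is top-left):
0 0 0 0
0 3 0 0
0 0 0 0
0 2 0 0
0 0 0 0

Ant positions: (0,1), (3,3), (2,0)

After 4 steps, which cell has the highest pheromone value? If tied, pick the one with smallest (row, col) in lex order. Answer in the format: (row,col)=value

Answer: (1,1)=7

Derivation:
Step 1: ant0:(0,1)->S->(1,1) | ant1:(3,3)->N->(2,3) | ant2:(2,0)->N->(1,0)
  grid max=4 at (1,1)
Step 2: ant0:(1,1)->W->(1,0) | ant1:(2,3)->N->(1,3) | ant2:(1,0)->E->(1,1)
  grid max=5 at (1,1)
Step 3: ant0:(1,0)->E->(1,1) | ant1:(1,3)->N->(0,3) | ant2:(1,1)->W->(1,0)
  grid max=6 at (1,1)
Step 4: ant0:(1,1)->W->(1,0) | ant1:(0,3)->S->(1,3) | ant2:(1,0)->E->(1,1)
  grid max=7 at (1,1)
Final grid:
  0 0 0 0
  4 7 0 1
  0 0 0 0
  0 0 0 0
  0 0 0 0
Max pheromone 7 at (1,1)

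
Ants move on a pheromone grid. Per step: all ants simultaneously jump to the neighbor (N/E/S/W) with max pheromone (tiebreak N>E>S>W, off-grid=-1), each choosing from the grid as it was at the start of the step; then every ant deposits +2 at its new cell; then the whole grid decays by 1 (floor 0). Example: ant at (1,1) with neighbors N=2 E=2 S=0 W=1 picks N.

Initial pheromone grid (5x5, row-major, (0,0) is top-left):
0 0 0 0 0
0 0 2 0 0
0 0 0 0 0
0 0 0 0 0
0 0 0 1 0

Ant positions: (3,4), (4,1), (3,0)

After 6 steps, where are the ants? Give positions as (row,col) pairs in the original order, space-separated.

Step 1: ant0:(3,4)->N->(2,4) | ant1:(4,1)->N->(3,1) | ant2:(3,0)->N->(2,0)
  grid max=1 at (1,2)
Step 2: ant0:(2,4)->N->(1,4) | ant1:(3,1)->N->(2,1) | ant2:(2,0)->N->(1,0)
  grid max=1 at (1,0)
Step 3: ant0:(1,4)->N->(0,4) | ant1:(2,1)->N->(1,1) | ant2:(1,0)->N->(0,0)
  grid max=1 at (0,0)
Step 4: ant0:(0,4)->S->(1,4) | ant1:(1,1)->N->(0,1) | ant2:(0,0)->E->(0,1)
  grid max=3 at (0,1)
Step 5: ant0:(1,4)->N->(0,4) | ant1:(0,1)->E->(0,2) | ant2:(0,1)->E->(0,2)
  grid max=3 at (0,2)
Step 6: ant0:(0,4)->S->(1,4) | ant1:(0,2)->W->(0,1) | ant2:(0,2)->W->(0,1)
  grid max=5 at (0,1)

(1,4) (0,1) (0,1)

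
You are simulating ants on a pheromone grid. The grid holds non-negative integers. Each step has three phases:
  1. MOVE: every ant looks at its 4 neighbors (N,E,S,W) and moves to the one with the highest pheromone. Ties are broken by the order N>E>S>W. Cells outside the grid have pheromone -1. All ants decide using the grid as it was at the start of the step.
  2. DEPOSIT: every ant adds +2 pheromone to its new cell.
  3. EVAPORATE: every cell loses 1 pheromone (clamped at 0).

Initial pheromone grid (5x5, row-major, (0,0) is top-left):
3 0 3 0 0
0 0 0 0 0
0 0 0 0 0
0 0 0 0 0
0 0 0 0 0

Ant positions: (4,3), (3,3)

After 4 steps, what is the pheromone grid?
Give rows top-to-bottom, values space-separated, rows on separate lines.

After step 1: ants at (3,3),(2,3)
  2 0 2 0 0
  0 0 0 0 0
  0 0 0 1 0
  0 0 0 1 0
  0 0 0 0 0
After step 2: ants at (2,3),(3,3)
  1 0 1 0 0
  0 0 0 0 0
  0 0 0 2 0
  0 0 0 2 0
  0 0 0 0 0
After step 3: ants at (3,3),(2,3)
  0 0 0 0 0
  0 0 0 0 0
  0 0 0 3 0
  0 0 0 3 0
  0 0 0 0 0
After step 4: ants at (2,3),(3,3)
  0 0 0 0 0
  0 0 0 0 0
  0 0 0 4 0
  0 0 0 4 0
  0 0 0 0 0

0 0 0 0 0
0 0 0 0 0
0 0 0 4 0
0 0 0 4 0
0 0 0 0 0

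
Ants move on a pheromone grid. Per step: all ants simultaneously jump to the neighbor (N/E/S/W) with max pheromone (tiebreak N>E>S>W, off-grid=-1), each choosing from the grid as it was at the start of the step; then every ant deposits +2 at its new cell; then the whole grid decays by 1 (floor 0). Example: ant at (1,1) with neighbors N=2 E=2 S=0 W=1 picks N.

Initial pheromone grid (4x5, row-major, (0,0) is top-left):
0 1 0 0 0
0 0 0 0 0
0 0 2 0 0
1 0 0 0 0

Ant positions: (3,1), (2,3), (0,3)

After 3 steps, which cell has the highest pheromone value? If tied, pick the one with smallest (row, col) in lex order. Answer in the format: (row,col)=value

Answer: (2,2)=3

Derivation:
Step 1: ant0:(3,1)->W->(3,0) | ant1:(2,3)->W->(2,2) | ant2:(0,3)->E->(0,4)
  grid max=3 at (2,2)
Step 2: ant0:(3,0)->N->(2,0) | ant1:(2,2)->N->(1,2) | ant2:(0,4)->S->(1,4)
  grid max=2 at (2,2)
Step 3: ant0:(2,0)->S->(3,0) | ant1:(1,2)->S->(2,2) | ant2:(1,4)->N->(0,4)
  grid max=3 at (2,2)
Final grid:
  0 0 0 0 1
  0 0 0 0 0
  0 0 3 0 0
  2 0 0 0 0
Max pheromone 3 at (2,2)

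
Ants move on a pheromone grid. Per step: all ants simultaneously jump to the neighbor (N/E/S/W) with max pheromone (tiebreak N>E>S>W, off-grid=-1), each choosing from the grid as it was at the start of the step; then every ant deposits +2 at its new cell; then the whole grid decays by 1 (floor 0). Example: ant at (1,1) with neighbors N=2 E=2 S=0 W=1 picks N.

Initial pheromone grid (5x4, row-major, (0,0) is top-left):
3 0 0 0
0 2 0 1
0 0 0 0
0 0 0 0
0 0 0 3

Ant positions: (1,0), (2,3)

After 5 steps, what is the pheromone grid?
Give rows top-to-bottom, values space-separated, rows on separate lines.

After step 1: ants at (0,0),(1,3)
  4 0 0 0
  0 1 0 2
  0 0 0 0
  0 0 0 0
  0 0 0 2
After step 2: ants at (0,1),(0,3)
  3 1 0 1
  0 0 0 1
  0 0 0 0
  0 0 0 0
  0 0 0 1
After step 3: ants at (0,0),(1,3)
  4 0 0 0
  0 0 0 2
  0 0 0 0
  0 0 0 0
  0 0 0 0
After step 4: ants at (0,1),(0,3)
  3 1 0 1
  0 0 0 1
  0 0 0 0
  0 0 0 0
  0 0 0 0
After step 5: ants at (0,0),(1,3)
  4 0 0 0
  0 0 0 2
  0 0 0 0
  0 0 0 0
  0 0 0 0

4 0 0 0
0 0 0 2
0 0 0 0
0 0 0 0
0 0 0 0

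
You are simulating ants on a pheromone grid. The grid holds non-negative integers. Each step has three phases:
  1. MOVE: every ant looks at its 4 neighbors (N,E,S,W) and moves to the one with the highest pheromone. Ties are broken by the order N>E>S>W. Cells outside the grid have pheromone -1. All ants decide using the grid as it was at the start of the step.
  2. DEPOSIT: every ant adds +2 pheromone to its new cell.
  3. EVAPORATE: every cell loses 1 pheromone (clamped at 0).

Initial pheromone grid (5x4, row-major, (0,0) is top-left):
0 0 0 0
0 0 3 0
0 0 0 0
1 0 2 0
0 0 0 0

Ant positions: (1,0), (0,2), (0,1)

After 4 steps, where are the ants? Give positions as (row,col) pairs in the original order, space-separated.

Step 1: ant0:(1,0)->N->(0,0) | ant1:(0,2)->S->(1,2) | ant2:(0,1)->E->(0,2)
  grid max=4 at (1,2)
Step 2: ant0:(0,0)->E->(0,1) | ant1:(1,2)->N->(0,2) | ant2:(0,2)->S->(1,2)
  grid max=5 at (1,2)
Step 3: ant0:(0,1)->E->(0,2) | ant1:(0,2)->S->(1,2) | ant2:(1,2)->N->(0,2)
  grid max=6 at (1,2)
Step 4: ant0:(0,2)->S->(1,2) | ant1:(1,2)->N->(0,2) | ant2:(0,2)->S->(1,2)
  grid max=9 at (1,2)

(1,2) (0,2) (1,2)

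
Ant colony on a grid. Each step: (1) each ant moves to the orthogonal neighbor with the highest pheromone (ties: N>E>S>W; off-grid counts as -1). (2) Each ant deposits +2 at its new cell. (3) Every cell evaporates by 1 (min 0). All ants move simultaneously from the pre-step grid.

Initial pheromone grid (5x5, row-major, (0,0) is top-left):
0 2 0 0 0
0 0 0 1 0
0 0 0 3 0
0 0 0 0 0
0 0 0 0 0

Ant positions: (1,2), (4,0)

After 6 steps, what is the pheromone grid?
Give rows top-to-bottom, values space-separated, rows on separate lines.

After step 1: ants at (1,3),(3,0)
  0 1 0 0 0
  0 0 0 2 0
  0 0 0 2 0
  1 0 0 0 0
  0 0 0 0 0
After step 2: ants at (2,3),(2,0)
  0 0 0 0 0
  0 0 0 1 0
  1 0 0 3 0
  0 0 0 0 0
  0 0 0 0 0
After step 3: ants at (1,3),(1,0)
  0 0 0 0 0
  1 0 0 2 0
  0 0 0 2 0
  0 0 0 0 0
  0 0 0 0 0
After step 4: ants at (2,3),(0,0)
  1 0 0 0 0
  0 0 0 1 0
  0 0 0 3 0
  0 0 0 0 0
  0 0 0 0 0
After step 5: ants at (1,3),(0,1)
  0 1 0 0 0
  0 0 0 2 0
  0 0 0 2 0
  0 0 0 0 0
  0 0 0 0 0
After step 6: ants at (2,3),(0,2)
  0 0 1 0 0
  0 0 0 1 0
  0 0 0 3 0
  0 0 0 0 0
  0 0 0 0 0

0 0 1 0 0
0 0 0 1 0
0 0 0 3 0
0 0 0 0 0
0 0 0 0 0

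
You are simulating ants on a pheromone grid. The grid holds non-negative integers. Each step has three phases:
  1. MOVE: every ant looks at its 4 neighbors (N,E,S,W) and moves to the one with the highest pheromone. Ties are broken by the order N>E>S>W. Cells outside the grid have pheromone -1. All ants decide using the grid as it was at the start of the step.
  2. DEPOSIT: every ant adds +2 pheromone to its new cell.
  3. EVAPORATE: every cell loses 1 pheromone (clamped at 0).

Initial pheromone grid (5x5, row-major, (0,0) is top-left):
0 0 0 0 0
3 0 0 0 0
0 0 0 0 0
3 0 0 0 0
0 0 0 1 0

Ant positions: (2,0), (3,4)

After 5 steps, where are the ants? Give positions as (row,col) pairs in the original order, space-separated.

Step 1: ant0:(2,0)->N->(1,0) | ant1:(3,4)->N->(2,4)
  grid max=4 at (1,0)
Step 2: ant0:(1,0)->N->(0,0) | ant1:(2,4)->N->(1,4)
  grid max=3 at (1,0)
Step 3: ant0:(0,0)->S->(1,0) | ant1:(1,4)->N->(0,4)
  grid max=4 at (1,0)
Step 4: ant0:(1,0)->N->(0,0) | ant1:(0,4)->S->(1,4)
  grid max=3 at (1,0)
Step 5: ant0:(0,0)->S->(1,0) | ant1:(1,4)->N->(0,4)
  grid max=4 at (1,0)

(1,0) (0,4)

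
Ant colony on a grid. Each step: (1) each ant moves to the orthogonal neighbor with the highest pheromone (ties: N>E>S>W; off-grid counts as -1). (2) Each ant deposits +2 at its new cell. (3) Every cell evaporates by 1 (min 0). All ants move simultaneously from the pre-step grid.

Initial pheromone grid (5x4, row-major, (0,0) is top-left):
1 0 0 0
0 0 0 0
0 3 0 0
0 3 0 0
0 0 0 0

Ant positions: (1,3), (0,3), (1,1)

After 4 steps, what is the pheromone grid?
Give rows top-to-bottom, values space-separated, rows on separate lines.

After step 1: ants at (0,3),(1,3),(2,1)
  0 0 0 1
  0 0 0 1
  0 4 0 0
  0 2 0 0
  0 0 0 0
After step 2: ants at (1,3),(0,3),(3,1)
  0 0 0 2
  0 0 0 2
  0 3 0 0
  0 3 0 0
  0 0 0 0
After step 3: ants at (0,3),(1,3),(2,1)
  0 0 0 3
  0 0 0 3
  0 4 0 0
  0 2 0 0
  0 0 0 0
After step 4: ants at (1,3),(0,3),(3,1)
  0 0 0 4
  0 0 0 4
  0 3 0 0
  0 3 0 0
  0 0 0 0

0 0 0 4
0 0 0 4
0 3 0 0
0 3 0 0
0 0 0 0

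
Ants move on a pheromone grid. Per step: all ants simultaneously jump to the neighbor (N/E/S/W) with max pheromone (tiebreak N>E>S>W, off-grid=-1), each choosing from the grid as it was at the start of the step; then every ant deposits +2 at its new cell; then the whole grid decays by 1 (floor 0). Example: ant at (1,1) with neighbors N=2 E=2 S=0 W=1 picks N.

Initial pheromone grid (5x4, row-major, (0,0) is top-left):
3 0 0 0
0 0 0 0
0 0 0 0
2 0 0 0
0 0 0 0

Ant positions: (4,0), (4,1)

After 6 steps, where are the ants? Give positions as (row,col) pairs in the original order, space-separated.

Step 1: ant0:(4,0)->N->(3,0) | ant1:(4,1)->N->(3,1)
  grid max=3 at (3,0)
Step 2: ant0:(3,0)->E->(3,1) | ant1:(3,1)->W->(3,0)
  grid max=4 at (3,0)
Step 3: ant0:(3,1)->W->(3,0) | ant1:(3,0)->E->(3,1)
  grid max=5 at (3,0)
Step 4: ant0:(3,0)->E->(3,1) | ant1:(3,1)->W->(3,0)
  grid max=6 at (3,0)
Step 5: ant0:(3,1)->W->(3,0) | ant1:(3,0)->E->(3,1)
  grid max=7 at (3,0)
Step 6: ant0:(3,0)->E->(3,1) | ant1:(3,1)->W->(3,0)
  grid max=8 at (3,0)

(3,1) (3,0)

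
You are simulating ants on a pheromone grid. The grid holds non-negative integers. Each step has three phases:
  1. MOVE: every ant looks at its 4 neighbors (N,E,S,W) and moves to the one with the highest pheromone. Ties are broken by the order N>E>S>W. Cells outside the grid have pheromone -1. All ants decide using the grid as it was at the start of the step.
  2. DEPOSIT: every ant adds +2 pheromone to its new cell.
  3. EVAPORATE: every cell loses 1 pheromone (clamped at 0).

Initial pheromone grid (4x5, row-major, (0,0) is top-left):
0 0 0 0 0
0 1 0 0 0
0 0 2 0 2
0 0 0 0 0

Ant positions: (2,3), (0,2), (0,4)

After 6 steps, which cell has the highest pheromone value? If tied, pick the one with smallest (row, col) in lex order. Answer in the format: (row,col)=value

Answer: (2,4)=12

Derivation:
Step 1: ant0:(2,3)->E->(2,4) | ant1:(0,2)->E->(0,3) | ant2:(0,4)->S->(1,4)
  grid max=3 at (2,4)
Step 2: ant0:(2,4)->N->(1,4) | ant1:(0,3)->E->(0,4) | ant2:(1,4)->S->(2,4)
  grid max=4 at (2,4)
Step 3: ant0:(1,4)->S->(2,4) | ant1:(0,4)->S->(1,4) | ant2:(2,4)->N->(1,4)
  grid max=5 at (1,4)
Step 4: ant0:(2,4)->N->(1,4) | ant1:(1,4)->S->(2,4) | ant2:(1,4)->S->(2,4)
  grid max=8 at (2,4)
Step 5: ant0:(1,4)->S->(2,4) | ant1:(2,4)->N->(1,4) | ant2:(2,4)->N->(1,4)
  grid max=9 at (1,4)
Step 6: ant0:(2,4)->N->(1,4) | ant1:(1,4)->S->(2,4) | ant2:(1,4)->S->(2,4)
  grid max=12 at (2,4)
Final grid:
  0 0 0 0 0
  0 0 0 0 10
  0 0 0 0 12
  0 0 0 0 0
Max pheromone 12 at (2,4)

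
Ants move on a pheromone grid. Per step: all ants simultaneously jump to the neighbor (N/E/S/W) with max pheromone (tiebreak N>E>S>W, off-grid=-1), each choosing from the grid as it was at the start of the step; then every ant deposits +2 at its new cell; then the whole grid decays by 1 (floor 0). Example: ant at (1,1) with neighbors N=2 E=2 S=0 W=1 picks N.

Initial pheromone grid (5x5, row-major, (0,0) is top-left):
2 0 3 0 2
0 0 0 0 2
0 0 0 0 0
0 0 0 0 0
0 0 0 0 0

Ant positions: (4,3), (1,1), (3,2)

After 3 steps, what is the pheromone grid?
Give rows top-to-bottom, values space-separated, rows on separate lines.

After step 1: ants at (3,3),(0,1),(2,2)
  1 1 2 0 1
  0 0 0 0 1
  0 0 1 0 0
  0 0 0 1 0
  0 0 0 0 0
After step 2: ants at (2,3),(0,2),(1,2)
  0 0 3 0 0
  0 0 1 0 0
  0 0 0 1 0
  0 0 0 0 0
  0 0 0 0 0
After step 3: ants at (1,3),(1,2),(0,2)
  0 0 4 0 0
  0 0 2 1 0
  0 0 0 0 0
  0 0 0 0 0
  0 0 0 0 0

0 0 4 0 0
0 0 2 1 0
0 0 0 0 0
0 0 0 0 0
0 0 0 0 0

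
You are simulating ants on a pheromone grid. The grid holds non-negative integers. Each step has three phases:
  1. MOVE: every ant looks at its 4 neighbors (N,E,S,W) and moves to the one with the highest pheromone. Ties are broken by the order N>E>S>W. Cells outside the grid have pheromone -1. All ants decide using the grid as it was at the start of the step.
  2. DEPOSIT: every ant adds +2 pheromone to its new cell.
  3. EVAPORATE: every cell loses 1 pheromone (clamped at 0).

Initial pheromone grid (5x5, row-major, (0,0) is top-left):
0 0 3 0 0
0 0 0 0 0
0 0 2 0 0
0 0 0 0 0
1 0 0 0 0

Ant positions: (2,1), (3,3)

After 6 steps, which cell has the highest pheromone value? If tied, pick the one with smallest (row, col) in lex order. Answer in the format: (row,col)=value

Step 1: ant0:(2,1)->E->(2,2) | ant1:(3,3)->N->(2,3)
  grid max=3 at (2,2)
Step 2: ant0:(2,2)->E->(2,3) | ant1:(2,3)->W->(2,2)
  grid max=4 at (2,2)
Step 3: ant0:(2,3)->W->(2,2) | ant1:(2,2)->E->(2,3)
  grid max=5 at (2,2)
Step 4: ant0:(2,2)->E->(2,3) | ant1:(2,3)->W->(2,2)
  grid max=6 at (2,2)
Step 5: ant0:(2,3)->W->(2,2) | ant1:(2,2)->E->(2,3)
  grid max=7 at (2,2)
Step 6: ant0:(2,2)->E->(2,3) | ant1:(2,3)->W->(2,2)
  grid max=8 at (2,2)
Final grid:
  0 0 0 0 0
  0 0 0 0 0
  0 0 8 6 0
  0 0 0 0 0
  0 0 0 0 0
Max pheromone 8 at (2,2)

Answer: (2,2)=8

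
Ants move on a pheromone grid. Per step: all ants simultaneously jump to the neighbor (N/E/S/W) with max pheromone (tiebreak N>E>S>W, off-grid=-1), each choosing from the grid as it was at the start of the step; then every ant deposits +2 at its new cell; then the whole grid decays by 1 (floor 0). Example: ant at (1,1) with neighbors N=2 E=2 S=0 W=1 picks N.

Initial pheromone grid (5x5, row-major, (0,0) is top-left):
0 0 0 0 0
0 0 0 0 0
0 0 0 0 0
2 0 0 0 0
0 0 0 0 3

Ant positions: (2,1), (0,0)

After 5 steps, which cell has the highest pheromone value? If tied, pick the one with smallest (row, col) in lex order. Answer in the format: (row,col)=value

Answer: (0,1)=5

Derivation:
Step 1: ant0:(2,1)->N->(1,1) | ant1:(0,0)->E->(0,1)
  grid max=2 at (4,4)
Step 2: ant0:(1,1)->N->(0,1) | ant1:(0,1)->S->(1,1)
  grid max=2 at (0,1)
Step 3: ant0:(0,1)->S->(1,1) | ant1:(1,1)->N->(0,1)
  grid max=3 at (0,1)
Step 4: ant0:(1,1)->N->(0,1) | ant1:(0,1)->S->(1,1)
  grid max=4 at (0,1)
Step 5: ant0:(0,1)->S->(1,1) | ant1:(1,1)->N->(0,1)
  grid max=5 at (0,1)
Final grid:
  0 5 0 0 0
  0 5 0 0 0
  0 0 0 0 0
  0 0 0 0 0
  0 0 0 0 0
Max pheromone 5 at (0,1)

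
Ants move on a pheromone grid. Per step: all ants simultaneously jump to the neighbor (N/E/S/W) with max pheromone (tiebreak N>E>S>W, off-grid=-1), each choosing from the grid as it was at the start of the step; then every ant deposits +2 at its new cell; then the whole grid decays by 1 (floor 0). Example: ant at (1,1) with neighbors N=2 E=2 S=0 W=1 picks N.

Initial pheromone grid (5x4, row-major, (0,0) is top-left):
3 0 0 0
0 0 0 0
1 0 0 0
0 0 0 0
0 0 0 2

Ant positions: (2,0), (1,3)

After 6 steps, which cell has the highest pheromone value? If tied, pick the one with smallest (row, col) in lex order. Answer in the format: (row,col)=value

Answer: (0,0)=3

Derivation:
Step 1: ant0:(2,0)->N->(1,0) | ant1:(1,3)->N->(0,3)
  grid max=2 at (0,0)
Step 2: ant0:(1,0)->N->(0,0) | ant1:(0,3)->S->(1,3)
  grid max=3 at (0,0)
Step 3: ant0:(0,0)->E->(0,1) | ant1:(1,3)->N->(0,3)
  grid max=2 at (0,0)
Step 4: ant0:(0,1)->W->(0,0) | ant1:(0,3)->S->(1,3)
  grid max=3 at (0,0)
Step 5: ant0:(0,0)->E->(0,1) | ant1:(1,3)->N->(0,3)
  grid max=2 at (0,0)
Step 6: ant0:(0,1)->W->(0,0) | ant1:(0,3)->S->(1,3)
  grid max=3 at (0,0)
Final grid:
  3 0 0 0
  0 0 0 1
  0 0 0 0
  0 0 0 0
  0 0 0 0
Max pheromone 3 at (0,0)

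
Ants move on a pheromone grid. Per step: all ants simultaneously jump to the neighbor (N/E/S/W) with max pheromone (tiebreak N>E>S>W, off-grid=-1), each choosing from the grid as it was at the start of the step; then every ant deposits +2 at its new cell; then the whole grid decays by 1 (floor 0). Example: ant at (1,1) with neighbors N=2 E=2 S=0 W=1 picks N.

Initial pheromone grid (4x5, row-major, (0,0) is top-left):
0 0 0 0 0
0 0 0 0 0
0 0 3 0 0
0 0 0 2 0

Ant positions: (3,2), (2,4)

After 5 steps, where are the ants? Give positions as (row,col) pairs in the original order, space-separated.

Step 1: ant0:(3,2)->N->(2,2) | ant1:(2,4)->N->(1,4)
  grid max=4 at (2,2)
Step 2: ant0:(2,2)->N->(1,2) | ant1:(1,4)->N->(0,4)
  grid max=3 at (2,2)
Step 3: ant0:(1,2)->S->(2,2) | ant1:(0,4)->S->(1,4)
  grid max=4 at (2,2)
Step 4: ant0:(2,2)->N->(1,2) | ant1:(1,4)->N->(0,4)
  grid max=3 at (2,2)
Step 5: ant0:(1,2)->S->(2,2) | ant1:(0,4)->S->(1,4)
  grid max=4 at (2,2)

(2,2) (1,4)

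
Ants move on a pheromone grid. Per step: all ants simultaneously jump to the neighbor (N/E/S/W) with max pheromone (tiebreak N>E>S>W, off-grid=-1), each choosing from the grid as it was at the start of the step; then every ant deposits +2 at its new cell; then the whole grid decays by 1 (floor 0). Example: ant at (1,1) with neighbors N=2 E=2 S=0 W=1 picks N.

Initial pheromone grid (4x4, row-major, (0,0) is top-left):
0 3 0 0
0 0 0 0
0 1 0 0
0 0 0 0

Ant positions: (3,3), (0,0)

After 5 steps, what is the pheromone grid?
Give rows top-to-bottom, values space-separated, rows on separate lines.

After step 1: ants at (2,3),(0,1)
  0 4 0 0
  0 0 0 0
  0 0 0 1
  0 0 0 0
After step 2: ants at (1,3),(0,2)
  0 3 1 0
  0 0 0 1
  0 0 0 0
  0 0 0 0
After step 3: ants at (0,3),(0,1)
  0 4 0 1
  0 0 0 0
  0 0 0 0
  0 0 0 0
After step 4: ants at (1,3),(0,2)
  0 3 1 0
  0 0 0 1
  0 0 0 0
  0 0 0 0
After step 5: ants at (0,3),(0,1)
  0 4 0 1
  0 0 0 0
  0 0 0 0
  0 0 0 0

0 4 0 1
0 0 0 0
0 0 0 0
0 0 0 0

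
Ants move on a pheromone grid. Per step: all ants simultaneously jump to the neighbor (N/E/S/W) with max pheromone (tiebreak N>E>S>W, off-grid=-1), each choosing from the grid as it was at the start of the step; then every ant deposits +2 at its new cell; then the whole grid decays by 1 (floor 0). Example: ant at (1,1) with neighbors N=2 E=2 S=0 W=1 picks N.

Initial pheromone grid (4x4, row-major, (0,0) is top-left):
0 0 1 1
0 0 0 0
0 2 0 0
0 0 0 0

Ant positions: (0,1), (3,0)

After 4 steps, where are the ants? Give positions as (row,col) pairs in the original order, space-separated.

Step 1: ant0:(0,1)->E->(0,2) | ant1:(3,0)->N->(2,0)
  grid max=2 at (0,2)
Step 2: ant0:(0,2)->E->(0,3) | ant1:(2,0)->E->(2,1)
  grid max=2 at (2,1)
Step 3: ant0:(0,3)->W->(0,2) | ant1:(2,1)->N->(1,1)
  grid max=2 at (0,2)
Step 4: ant0:(0,2)->E->(0,3) | ant1:(1,1)->S->(2,1)
  grid max=2 at (2,1)

(0,3) (2,1)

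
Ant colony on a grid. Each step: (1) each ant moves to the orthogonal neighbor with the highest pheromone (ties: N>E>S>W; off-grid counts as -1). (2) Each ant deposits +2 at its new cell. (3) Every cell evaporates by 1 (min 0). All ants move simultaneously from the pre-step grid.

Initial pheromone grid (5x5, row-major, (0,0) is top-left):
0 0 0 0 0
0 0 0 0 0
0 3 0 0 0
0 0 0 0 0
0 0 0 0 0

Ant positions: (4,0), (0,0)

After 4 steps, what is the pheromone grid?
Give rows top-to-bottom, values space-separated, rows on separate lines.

After step 1: ants at (3,0),(0,1)
  0 1 0 0 0
  0 0 0 0 0
  0 2 0 0 0
  1 0 0 0 0
  0 0 0 0 0
After step 2: ants at (2,0),(0,2)
  0 0 1 0 0
  0 0 0 0 0
  1 1 0 0 0
  0 0 0 0 0
  0 0 0 0 0
After step 3: ants at (2,1),(0,3)
  0 0 0 1 0
  0 0 0 0 0
  0 2 0 0 0
  0 0 0 0 0
  0 0 0 0 0
After step 4: ants at (1,1),(0,4)
  0 0 0 0 1
  0 1 0 0 0
  0 1 0 0 0
  0 0 0 0 0
  0 0 0 0 0

0 0 0 0 1
0 1 0 0 0
0 1 0 0 0
0 0 0 0 0
0 0 0 0 0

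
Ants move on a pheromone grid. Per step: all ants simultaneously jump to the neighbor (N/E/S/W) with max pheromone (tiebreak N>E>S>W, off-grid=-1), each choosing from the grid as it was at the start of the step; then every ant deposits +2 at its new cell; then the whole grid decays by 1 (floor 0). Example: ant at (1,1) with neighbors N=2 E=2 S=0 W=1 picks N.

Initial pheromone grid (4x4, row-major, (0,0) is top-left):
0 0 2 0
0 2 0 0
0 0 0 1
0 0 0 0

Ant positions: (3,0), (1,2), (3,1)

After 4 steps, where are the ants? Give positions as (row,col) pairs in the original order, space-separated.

Step 1: ant0:(3,0)->N->(2,0) | ant1:(1,2)->N->(0,2) | ant2:(3,1)->N->(2,1)
  grid max=3 at (0,2)
Step 2: ant0:(2,0)->E->(2,1) | ant1:(0,2)->E->(0,3) | ant2:(2,1)->N->(1,1)
  grid max=2 at (0,2)
Step 3: ant0:(2,1)->N->(1,1) | ant1:(0,3)->W->(0,2) | ant2:(1,1)->S->(2,1)
  grid max=3 at (0,2)
Step 4: ant0:(1,1)->S->(2,1) | ant1:(0,2)->E->(0,3) | ant2:(2,1)->N->(1,1)
  grid max=4 at (1,1)

(2,1) (0,3) (1,1)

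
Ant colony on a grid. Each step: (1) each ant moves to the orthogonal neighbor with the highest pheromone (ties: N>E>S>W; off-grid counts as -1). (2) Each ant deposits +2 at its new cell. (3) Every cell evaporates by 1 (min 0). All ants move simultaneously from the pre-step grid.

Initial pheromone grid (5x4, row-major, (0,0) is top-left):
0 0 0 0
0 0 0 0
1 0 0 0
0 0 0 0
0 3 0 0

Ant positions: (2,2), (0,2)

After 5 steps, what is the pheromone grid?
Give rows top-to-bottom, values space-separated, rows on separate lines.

After step 1: ants at (1,2),(0,3)
  0 0 0 1
  0 0 1 0
  0 0 0 0
  0 0 0 0
  0 2 0 0
After step 2: ants at (0,2),(1,3)
  0 0 1 0
  0 0 0 1
  0 0 0 0
  0 0 0 0
  0 1 0 0
After step 3: ants at (0,3),(0,3)
  0 0 0 3
  0 0 0 0
  0 0 0 0
  0 0 0 0
  0 0 0 0
After step 4: ants at (1,3),(1,3)
  0 0 0 2
  0 0 0 3
  0 0 0 0
  0 0 0 0
  0 0 0 0
After step 5: ants at (0,3),(0,3)
  0 0 0 5
  0 0 0 2
  0 0 0 0
  0 0 0 0
  0 0 0 0

0 0 0 5
0 0 0 2
0 0 0 0
0 0 0 0
0 0 0 0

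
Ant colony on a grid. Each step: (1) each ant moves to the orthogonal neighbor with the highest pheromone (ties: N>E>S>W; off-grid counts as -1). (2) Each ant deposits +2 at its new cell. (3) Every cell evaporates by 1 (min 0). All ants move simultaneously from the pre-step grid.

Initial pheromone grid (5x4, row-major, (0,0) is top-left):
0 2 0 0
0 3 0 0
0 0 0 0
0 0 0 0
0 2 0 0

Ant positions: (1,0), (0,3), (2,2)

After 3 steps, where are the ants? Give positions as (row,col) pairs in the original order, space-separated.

Step 1: ant0:(1,0)->E->(1,1) | ant1:(0,3)->S->(1,3) | ant2:(2,2)->N->(1,2)
  grid max=4 at (1,1)
Step 2: ant0:(1,1)->N->(0,1) | ant1:(1,3)->W->(1,2) | ant2:(1,2)->W->(1,1)
  grid max=5 at (1,1)
Step 3: ant0:(0,1)->S->(1,1) | ant1:(1,2)->W->(1,1) | ant2:(1,1)->N->(0,1)
  grid max=8 at (1,1)

(1,1) (1,1) (0,1)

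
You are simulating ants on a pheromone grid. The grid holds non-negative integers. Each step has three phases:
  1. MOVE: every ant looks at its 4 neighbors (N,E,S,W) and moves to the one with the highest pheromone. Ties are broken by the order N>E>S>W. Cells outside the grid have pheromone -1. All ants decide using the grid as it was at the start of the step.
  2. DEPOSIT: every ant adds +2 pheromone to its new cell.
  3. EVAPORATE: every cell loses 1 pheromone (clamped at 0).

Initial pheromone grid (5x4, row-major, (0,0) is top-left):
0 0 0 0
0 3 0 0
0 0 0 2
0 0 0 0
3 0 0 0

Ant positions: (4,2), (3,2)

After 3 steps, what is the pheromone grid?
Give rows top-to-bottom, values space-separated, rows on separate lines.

After step 1: ants at (3,2),(2,2)
  0 0 0 0
  0 2 0 0
  0 0 1 1
  0 0 1 0
  2 0 0 0
After step 2: ants at (2,2),(2,3)
  0 0 0 0
  0 1 0 0
  0 0 2 2
  0 0 0 0
  1 0 0 0
After step 3: ants at (2,3),(2,2)
  0 0 0 0
  0 0 0 0
  0 0 3 3
  0 0 0 0
  0 0 0 0

0 0 0 0
0 0 0 0
0 0 3 3
0 0 0 0
0 0 0 0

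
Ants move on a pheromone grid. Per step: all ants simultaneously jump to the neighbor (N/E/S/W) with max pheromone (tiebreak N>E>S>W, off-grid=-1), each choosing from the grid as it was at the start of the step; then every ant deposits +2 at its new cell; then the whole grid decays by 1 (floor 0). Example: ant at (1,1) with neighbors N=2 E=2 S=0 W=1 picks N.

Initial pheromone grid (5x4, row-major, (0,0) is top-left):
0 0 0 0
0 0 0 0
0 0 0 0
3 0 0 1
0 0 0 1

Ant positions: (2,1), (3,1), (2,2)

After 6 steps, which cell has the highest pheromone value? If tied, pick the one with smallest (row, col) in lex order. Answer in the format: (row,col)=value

Step 1: ant0:(2,1)->N->(1,1) | ant1:(3,1)->W->(3,0) | ant2:(2,2)->N->(1,2)
  grid max=4 at (3,0)
Step 2: ant0:(1,1)->E->(1,2) | ant1:(3,0)->N->(2,0) | ant2:(1,2)->W->(1,1)
  grid max=3 at (3,0)
Step 3: ant0:(1,2)->W->(1,1) | ant1:(2,0)->S->(3,0) | ant2:(1,1)->E->(1,2)
  grid max=4 at (3,0)
Step 4: ant0:(1,1)->E->(1,2) | ant1:(3,0)->N->(2,0) | ant2:(1,2)->W->(1,1)
  grid max=4 at (1,1)
Step 5: ant0:(1,2)->W->(1,1) | ant1:(2,0)->S->(3,0) | ant2:(1,1)->E->(1,2)
  grid max=5 at (1,1)
Step 6: ant0:(1,1)->E->(1,2) | ant1:(3,0)->N->(2,0) | ant2:(1,2)->W->(1,1)
  grid max=6 at (1,1)
Final grid:
  0 0 0 0
  0 6 6 0
  1 0 0 0
  3 0 0 0
  0 0 0 0
Max pheromone 6 at (1,1)

Answer: (1,1)=6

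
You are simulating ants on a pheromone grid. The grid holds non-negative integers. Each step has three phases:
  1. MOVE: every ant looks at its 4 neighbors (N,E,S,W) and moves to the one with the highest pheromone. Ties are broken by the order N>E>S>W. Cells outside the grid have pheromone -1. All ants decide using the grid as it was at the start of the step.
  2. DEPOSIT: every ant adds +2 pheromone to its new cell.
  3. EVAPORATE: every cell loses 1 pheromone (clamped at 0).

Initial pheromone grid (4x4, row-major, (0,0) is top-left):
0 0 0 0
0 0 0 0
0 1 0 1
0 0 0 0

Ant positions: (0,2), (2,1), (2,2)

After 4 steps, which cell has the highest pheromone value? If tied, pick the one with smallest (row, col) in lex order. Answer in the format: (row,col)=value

Answer: (1,3)=5

Derivation:
Step 1: ant0:(0,2)->E->(0,3) | ant1:(2,1)->N->(1,1) | ant2:(2,2)->E->(2,3)
  grid max=2 at (2,3)
Step 2: ant0:(0,3)->S->(1,3) | ant1:(1,1)->N->(0,1) | ant2:(2,3)->N->(1,3)
  grid max=3 at (1,3)
Step 3: ant0:(1,3)->S->(2,3) | ant1:(0,1)->E->(0,2) | ant2:(1,3)->S->(2,3)
  grid max=4 at (2,3)
Step 4: ant0:(2,3)->N->(1,3) | ant1:(0,2)->E->(0,3) | ant2:(2,3)->N->(1,3)
  grid max=5 at (1,3)
Final grid:
  0 0 0 1
  0 0 0 5
  0 0 0 3
  0 0 0 0
Max pheromone 5 at (1,3)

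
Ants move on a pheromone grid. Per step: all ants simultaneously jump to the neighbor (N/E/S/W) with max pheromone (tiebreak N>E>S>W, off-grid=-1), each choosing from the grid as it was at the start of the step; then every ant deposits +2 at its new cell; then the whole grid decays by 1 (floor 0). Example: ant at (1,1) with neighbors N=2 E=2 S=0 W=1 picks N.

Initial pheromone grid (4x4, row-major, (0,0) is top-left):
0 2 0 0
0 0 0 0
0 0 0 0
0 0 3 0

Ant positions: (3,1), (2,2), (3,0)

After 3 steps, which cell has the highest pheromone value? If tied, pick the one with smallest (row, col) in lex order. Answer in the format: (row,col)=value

Answer: (3,2)=8

Derivation:
Step 1: ant0:(3,1)->E->(3,2) | ant1:(2,2)->S->(3,2) | ant2:(3,0)->N->(2,0)
  grid max=6 at (3,2)
Step 2: ant0:(3,2)->N->(2,2) | ant1:(3,2)->N->(2,2) | ant2:(2,0)->N->(1,0)
  grid max=5 at (3,2)
Step 3: ant0:(2,2)->S->(3,2) | ant1:(2,2)->S->(3,2) | ant2:(1,0)->N->(0,0)
  grid max=8 at (3,2)
Final grid:
  1 0 0 0
  0 0 0 0
  0 0 2 0
  0 0 8 0
Max pheromone 8 at (3,2)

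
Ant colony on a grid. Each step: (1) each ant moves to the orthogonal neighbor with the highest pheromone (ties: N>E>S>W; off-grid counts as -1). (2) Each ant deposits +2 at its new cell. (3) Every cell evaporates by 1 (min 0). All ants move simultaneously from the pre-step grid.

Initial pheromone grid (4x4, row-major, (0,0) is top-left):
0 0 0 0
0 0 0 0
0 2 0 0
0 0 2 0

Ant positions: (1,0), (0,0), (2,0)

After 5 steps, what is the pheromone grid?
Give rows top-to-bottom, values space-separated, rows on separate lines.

After step 1: ants at (0,0),(0,1),(2,1)
  1 1 0 0
  0 0 0 0
  0 3 0 0
  0 0 1 0
After step 2: ants at (0,1),(0,0),(1,1)
  2 2 0 0
  0 1 0 0
  0 2 0 0
  0 0 0 0
After step 3: ants at (0,0),(0,1),(0,1)
  3 5 0 0
  0 0 0 0
  0 1 0 0
  0 0 0 0
After step 4: ants at (0,1),(0,0),(0,0)
  6 6 0 0
  0 0 0 0
  0 0 0 0
  0 0 0 0
After step 5: ants at (0,0),(0,1),(0,1)
  7 9 0 0
  0 0 0 0
  0 0 0 0
  0 0 0 0

7 9 0 0
0 0 0 0
0 0 0 0
0 0 0 0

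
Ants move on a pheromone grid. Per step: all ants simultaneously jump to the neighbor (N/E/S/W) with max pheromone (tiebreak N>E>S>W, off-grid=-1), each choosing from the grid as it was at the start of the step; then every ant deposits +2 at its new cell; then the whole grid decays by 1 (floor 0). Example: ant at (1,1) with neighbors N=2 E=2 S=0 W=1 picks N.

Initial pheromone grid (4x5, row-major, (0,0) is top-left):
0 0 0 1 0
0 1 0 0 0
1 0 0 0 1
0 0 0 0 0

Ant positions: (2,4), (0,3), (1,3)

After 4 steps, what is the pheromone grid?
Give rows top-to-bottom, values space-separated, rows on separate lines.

After step 1: ants at (1,4),(0,4),(0,3)
  0 0 0 2 1
  0 0 0 0 1
  0 0 0 0 0
  0 0 0 0 0
After step 2: ants at (0,4),(0,3),(0,4)
  0 0 0 3 4
  0 0 0 0 0
  0 0 0 0 0
  0 0 0 0 0
After step 3: ants at (0,3),(0,4),(0,3)
  0 0 0 6 5
  0 0 0 0 0
  0 0 0 0 0
  0 0 0 0 0
After step 4: ants at (0,4),(0,3),(0,4)
  0 0 0 7 8
  0 0 0 0 0
  0 0 0 0 0
  0 0 0 0 0

0 0 0 7 8
0 0 0 0 0
0 0 0 0 0
0 0 0 0 0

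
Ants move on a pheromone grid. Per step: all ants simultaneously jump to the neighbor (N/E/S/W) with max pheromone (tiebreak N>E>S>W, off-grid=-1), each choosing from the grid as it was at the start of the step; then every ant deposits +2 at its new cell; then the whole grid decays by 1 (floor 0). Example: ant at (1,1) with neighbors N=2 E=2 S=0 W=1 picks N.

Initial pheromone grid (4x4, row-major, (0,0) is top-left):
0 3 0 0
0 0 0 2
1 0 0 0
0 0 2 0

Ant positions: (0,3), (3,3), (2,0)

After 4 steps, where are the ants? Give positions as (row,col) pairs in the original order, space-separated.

Step 1: ant0:(0,3)->S->(1,3) | ant1:(3,3)->W->(3,2) | ant2:(2,0)->N->(1,0)
  grid max=3 at (1,3)
Step 2: ant0:(1,3)->N->(0,3) | ant1:(3,2)->N->(2,2) | ant2:(1,0)->N->(0,0)
  grid max=2 at (1,3)
Step 3: ant0:(0,3)->S->(1,3) | ant1:(2,2)->S->(3,2) | ant2:(0,0)->E->(0,1)
  grid max=3 at (1,3)
Step 4: ant0:(1,3)->N->(0,3) | ant1:(3,2)->N->(2,2) | ant2:(0,1)->E->(0,2)
  grid max=2 at (1,3)

(0,3) (2,2) (0,2)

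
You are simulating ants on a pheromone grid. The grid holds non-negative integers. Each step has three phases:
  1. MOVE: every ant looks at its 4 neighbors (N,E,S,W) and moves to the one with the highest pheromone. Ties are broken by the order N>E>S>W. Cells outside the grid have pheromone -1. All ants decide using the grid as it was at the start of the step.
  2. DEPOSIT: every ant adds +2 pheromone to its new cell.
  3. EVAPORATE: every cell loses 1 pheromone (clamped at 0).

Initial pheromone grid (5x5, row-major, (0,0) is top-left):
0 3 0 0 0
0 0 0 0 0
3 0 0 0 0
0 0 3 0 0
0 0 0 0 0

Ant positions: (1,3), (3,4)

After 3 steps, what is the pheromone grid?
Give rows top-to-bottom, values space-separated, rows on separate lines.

After step 1: ants at (0,3),(2,4)
  0 2 0 1 0
  0 0 0 0 0
  2 0 0 0 1
  0 0 2 0 0
  0 0 0 0 0
After step 2: ants at (0,4),(1,4)
  0 1 0 0 1
  0 0 0 0 1
  1 0 0 0 0
  0 0 1 0 0
  0 0 0 0 0
After step 3: ants at (1,4),(0,4)
  0 0 0 0 2
  0 0 0 0 2
  0 0 0 0 0
  0 0 0 0 0
  0 0 0 0 0

0 0 0 0 2
0 0 0 0 2
0 0 0 0 0
0 0 0 0 0
0 0 0 0 0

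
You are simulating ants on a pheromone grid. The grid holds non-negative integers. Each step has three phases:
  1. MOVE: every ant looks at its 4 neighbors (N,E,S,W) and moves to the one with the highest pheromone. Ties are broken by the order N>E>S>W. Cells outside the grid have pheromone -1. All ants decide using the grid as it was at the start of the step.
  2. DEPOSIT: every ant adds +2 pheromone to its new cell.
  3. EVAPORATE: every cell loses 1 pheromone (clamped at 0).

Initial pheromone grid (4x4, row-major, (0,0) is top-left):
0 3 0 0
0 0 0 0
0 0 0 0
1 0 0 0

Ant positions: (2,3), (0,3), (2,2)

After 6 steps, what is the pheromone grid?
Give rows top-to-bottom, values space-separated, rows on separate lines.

After step 1: ants at (1,3),(1,3),(1,2)
  0 2 0 0
  0 0 1 3
  0 0 0 0
  0 0 0 0
After step 2: ants at (1,2),(1,2),(1,3)
  0 1 0 0
  0 0 4 4
  0 0 0 0
  0 0 0 0
After step 3: ants at (1,3),(1,3),(1,2)
  0 0 0 0
  0 0 5 7
  0 0 0 0
  0 0 0 0
After step 4: ants at (1,2),(1,2),(1,3)
  0 0 0 0
  0 0 8 8
  0 0 0 0
  0 0 0 0
After step 5: ants at (1,3),(1,3),(1,2)
  0 0 0 0
  0 0 9 11
  0 0 0 0
  0 0 0 0
After step 6: ants at (1,2),(1,2),(1,3)
  0 0 0 0
  0 0 12 12
  0 0 0 0
  0 0 0 0

0 0 0 0
0 0 12 12
0 0 0 0
0 0 0 0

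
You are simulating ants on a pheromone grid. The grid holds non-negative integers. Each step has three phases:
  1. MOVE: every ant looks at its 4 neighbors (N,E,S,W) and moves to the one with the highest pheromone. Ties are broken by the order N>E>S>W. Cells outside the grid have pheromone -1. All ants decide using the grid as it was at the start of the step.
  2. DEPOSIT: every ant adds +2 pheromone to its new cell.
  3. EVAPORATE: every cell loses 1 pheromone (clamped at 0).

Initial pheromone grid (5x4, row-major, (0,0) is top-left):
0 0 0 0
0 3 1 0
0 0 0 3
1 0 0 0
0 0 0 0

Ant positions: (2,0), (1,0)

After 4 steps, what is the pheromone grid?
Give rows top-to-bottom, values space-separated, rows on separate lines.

After step 1: ants at (3,0),(1,1)
  0 0 0 0
  0 4 0 0
  0 0 0 2
  2 0 0 0
  0 0 0 0
After step 2: ants at (2,0),(0,1)
  0 1 0 0
  0 3 0 0
  1 0 0 1
  1 0 0 0
  0 0 0 0
After step 3: ants at (3,0),(1,1)
  0 0 0 0
  0 4 0 0
  0 0 0 0
  2 0 0 0
  0 0 0 0
After step 4: ants at (2,0),(0,1)
  0 1 0 0
  0 3 0 0
  1 0 0 0
  1 0 0 0
  0 0 0 0

0 1 0 0
0 3 0 0
1 0 0 0
1 0 0 0
0 0 0 0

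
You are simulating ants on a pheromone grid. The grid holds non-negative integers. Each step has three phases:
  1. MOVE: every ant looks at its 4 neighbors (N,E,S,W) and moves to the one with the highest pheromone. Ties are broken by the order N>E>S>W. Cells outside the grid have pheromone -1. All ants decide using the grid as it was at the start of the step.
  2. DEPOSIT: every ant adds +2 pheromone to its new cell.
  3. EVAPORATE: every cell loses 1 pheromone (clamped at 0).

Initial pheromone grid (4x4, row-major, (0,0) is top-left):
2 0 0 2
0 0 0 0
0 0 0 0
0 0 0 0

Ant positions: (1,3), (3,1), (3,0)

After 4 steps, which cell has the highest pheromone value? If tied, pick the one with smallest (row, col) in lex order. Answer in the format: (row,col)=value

Step 1: ant0:(1,3)->N->(0,3) | ant1:(3,1)->N->(2,1) | ant2:(3,0)->N->(2,0)
  grid max=3 at (0,3)
Step 2: ant0:(0,3)->S->(1,3) | ant1:(2,1)->W->(2,0) | ant2:(2,0)->E->(2,1)
  grid max=2 at (0,3)
Step 3: ant0:(1,3)->N->(0,3) | ant1:(2,0)->E->(2,1) | ant2:(2,1)->W->(2,0)
  grid max=3 at (0,3)
Step 4: ant0:(0,3)->S->(1,3) | ant1:(2,1)->W->(2,0) | ant2:(2,0)->E->(2,1)
  grid max=4 at (2,0)
Final grid:
  0 0 0 2
  0 0 0 1
  4 4 0 0
  0 0 0 0
Max pheromone 4 at (2,0)

Answer: (2,0)=4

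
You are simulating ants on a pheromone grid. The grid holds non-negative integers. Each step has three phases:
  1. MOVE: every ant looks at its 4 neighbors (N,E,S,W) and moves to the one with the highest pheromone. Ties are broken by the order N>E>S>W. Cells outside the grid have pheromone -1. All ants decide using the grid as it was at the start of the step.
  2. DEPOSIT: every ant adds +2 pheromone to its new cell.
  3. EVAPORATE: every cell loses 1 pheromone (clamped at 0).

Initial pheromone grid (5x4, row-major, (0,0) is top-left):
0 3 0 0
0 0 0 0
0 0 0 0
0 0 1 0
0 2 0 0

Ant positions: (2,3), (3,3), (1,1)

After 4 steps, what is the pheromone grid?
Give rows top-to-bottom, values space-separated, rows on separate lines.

After step 1: ants at (1,3),(3,2),(0,1)
  0 4 0 0
  0 0 0 1
  0 0 0 0
  0 0 2 0
  0 1 0 0
After step 2: ants at (0,3),(2,2),(0,2)
  0 3 1 1
  0 0 0 0
  0 0 1 0
  0 0 1 0
  0 0 0 0
After step 3: ants at (0,2),(3,2),(0,1)
  0 4 2 0
  0 0 0 0
  0 0 0 0
  0 0 2 0
  0 0 0 0
After step 4: ants at (0,1),(2,2),(0,2)
  0 5 3 0
  0 0 0 0
  0 0 1 0
  0 0 1 0
  0 0 0 0

0 5 3 0
0 0 0 0
0 0 1 0
0 0 1 0
0 0 0 0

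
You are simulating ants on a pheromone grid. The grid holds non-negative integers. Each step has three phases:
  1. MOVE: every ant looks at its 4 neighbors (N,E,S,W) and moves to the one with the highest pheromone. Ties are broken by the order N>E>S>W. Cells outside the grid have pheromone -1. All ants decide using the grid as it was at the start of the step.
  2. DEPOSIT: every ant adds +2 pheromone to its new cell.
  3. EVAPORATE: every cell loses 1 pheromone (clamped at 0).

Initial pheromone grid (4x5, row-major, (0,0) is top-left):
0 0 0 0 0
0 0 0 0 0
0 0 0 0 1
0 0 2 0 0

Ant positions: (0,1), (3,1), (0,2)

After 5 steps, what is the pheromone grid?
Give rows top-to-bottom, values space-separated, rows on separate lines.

After step 1: ants at (0,2),(3,2),(0,3)
  0 0 1 1 0
  0 0 0 0 0
  0 0 0 0 0
  0 0 3 0 0
After step 2: ants at (0,3),(2,2),(0,2)
  0 0 2 2 0
  0 0 0 0 0
  0 0 1 0 0
  0 0 2 0 0
After step 3: ants at (0,2),(3,2),(0,3)
  0 0 3 3 0
  0 0 0 0 0
  0 0 0 0 0
  0 0 3 0 0
After step 4: ants at (0,3),(2,2),(0,2)
  0 0 4 4 0
  0 0 0 0 0
  0 0 1 0 0
  0 0 2 0 0
After step 5: ants at (0,2),(3,2),(0,3)
  0 0 5 5 0
  0 0 0 0 0
  0 0 0 0 0
  0 0 3 0 0

0 0 5 5 0
0 0 0 0 0
0 0 0 0 0
0 0 3 0 0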